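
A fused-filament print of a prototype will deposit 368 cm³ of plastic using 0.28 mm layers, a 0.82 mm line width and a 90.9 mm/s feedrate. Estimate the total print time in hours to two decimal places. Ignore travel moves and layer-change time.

Extrusion cross-section = 0.28 × 0.82, so 0.2296 mm².
Toolpath length = 368 cm³ / 0.2296 mm² = 368000 / 0.2296 = 1602787.5 mm.
Extrusion time: 1602787.5 / 90.9 → 17632.4 s.
Converting: 17632.4 s = 4.90 hours.

4.90 hours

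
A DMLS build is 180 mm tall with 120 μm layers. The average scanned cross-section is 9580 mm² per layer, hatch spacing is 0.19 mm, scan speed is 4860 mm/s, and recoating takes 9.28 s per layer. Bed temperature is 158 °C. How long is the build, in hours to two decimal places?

Layers = ⌈180/0.12⌉ = 1500.
Hatch length per layer: 9580 / 0.19 → 50421.1 mm.
Laser time per layer = 50421.1 / 4860 = 10.3747 s.
Time per layer = 10.3747 + 9.28, so 19.6547 s.
Total: 1500 × 19.6547 s = 29482.05 s → 8.19 hours.

8.19 hours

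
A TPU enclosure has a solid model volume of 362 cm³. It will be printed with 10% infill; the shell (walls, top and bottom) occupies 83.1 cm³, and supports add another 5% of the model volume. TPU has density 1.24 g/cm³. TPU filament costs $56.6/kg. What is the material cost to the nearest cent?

$9.06

Interior volume = 362 − 83.1, so 278.9 cm³.
Infill deposited = 0.10 × 278.9, so 27.89 cm³.
Support = 0.05 × 362, so 18.1 cm³.
Total printed volume: 83.1 + 27.89 + 18.1 → 129.09 cm³.
Mass = 129.09 × 1.24 = 160.0716 g.
At $56.6/kg: 160.0716/1000 × 56.6 = $9.06.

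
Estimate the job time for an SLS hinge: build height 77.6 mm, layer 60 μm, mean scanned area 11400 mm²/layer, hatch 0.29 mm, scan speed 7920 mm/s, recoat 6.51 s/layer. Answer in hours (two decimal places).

Number of layers: 77.6 / 0.06 → 1294 (rounded up).
Scan path per layer = 11400 / 0.29 = 39310.3 mm.
Per-layer scan time = 39310.3 / 7920 = 4.9634 s.
Layer cycle = 4.9634 + 6.51, so 11.4734 s.
Total: 1294 × 11.4734 s = 14846.5796 s → 4.12 hours.

4.12 hours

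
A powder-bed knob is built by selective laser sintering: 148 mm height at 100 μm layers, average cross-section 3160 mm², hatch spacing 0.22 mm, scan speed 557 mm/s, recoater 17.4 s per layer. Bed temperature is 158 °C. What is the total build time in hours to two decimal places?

Layer count = ceil(148 / 0.1) = 1480.
Scan path per layer = 3160 / 0.22 = 14363.6 mm.
Scan time per layer = 14363.6 / 557 = 25.7874 s.
Per-layer time = 25.7874 + 17.4 = 43.1874 s.
Build time = 1480 × 43.1874 = 63917.352 s = 17.75 hours.

17.75 hours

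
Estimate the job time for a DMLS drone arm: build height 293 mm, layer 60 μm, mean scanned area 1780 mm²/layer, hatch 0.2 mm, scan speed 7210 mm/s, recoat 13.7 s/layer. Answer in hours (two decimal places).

Layer count = ceil(293 / 0.06) = 4884.
Scan path per layer = 1780 / 0.2, so 8900 mm.
Scan time per layer = 8900 / 7210 = 1.2344 s.
Time per layer = 1.2344 + 13.7, so 14.9344 s.
Build time = 4884 × 14.9344 = 72939.6096 s = 20.26 hours.

20.26 hours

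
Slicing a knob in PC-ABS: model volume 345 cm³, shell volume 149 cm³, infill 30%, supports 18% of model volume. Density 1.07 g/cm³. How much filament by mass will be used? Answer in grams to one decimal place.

288.8 g

Interior volume = 345 − 149 = 196 cm³.
Infill volume: 0.30 × 196 → 58.8 cm³.
Support = 0.18 × 345 = 62.1 cm³.
Total printed volume: 149 + 58.8 + 62.1 → 269.9 cm³.
Mass: 269.9 × 1.07 → 288.793 g.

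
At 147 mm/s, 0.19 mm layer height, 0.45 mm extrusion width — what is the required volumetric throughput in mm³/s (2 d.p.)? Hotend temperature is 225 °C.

12.57

A = 0.19 × 0.45 = 0.0855 mm².
Volumetric flow = 147 × 0.0855 = 12.57 mm³/s.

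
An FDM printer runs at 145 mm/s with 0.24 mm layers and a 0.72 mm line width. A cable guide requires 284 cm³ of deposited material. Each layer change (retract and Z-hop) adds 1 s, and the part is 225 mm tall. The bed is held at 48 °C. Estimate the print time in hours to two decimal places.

Extrusion cross-section: 0.24 × 0.72 → 0.1728 mm².
Toolpath length = 284 cm³ / 0.1728 mm² = 284000 / 0.1728 = 1643518.5 mm.
Print-move time = 1643518.5 / 145, so 11334.6 s.
Number of layers: 225 / 0.24 → 938 (rounded up).
Non-print overhead = 938 × 1 = 938 s.
Altogether 11334.6 + 938 = 12272.6 s, i.e. 3.41 hours.

3.41 hours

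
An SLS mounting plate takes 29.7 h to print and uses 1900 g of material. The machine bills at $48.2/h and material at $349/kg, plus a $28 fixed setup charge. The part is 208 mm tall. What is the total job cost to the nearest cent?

Machine-time cost = 48.2 × 29.7, so $1431.54.
Material charge = 349 × 1900/1000, so $663.10.
Total = 1431.54 + 663.10 + 28 = $2122.64.

$2122.64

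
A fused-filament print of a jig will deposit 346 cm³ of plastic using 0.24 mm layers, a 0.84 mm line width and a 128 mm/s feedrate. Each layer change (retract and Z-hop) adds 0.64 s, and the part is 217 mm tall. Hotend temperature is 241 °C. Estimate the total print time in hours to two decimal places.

3.89 hours

Bead cross-section = 0.24 × 0.84 = 0.2016 mm².
Toolpath length = 346 cm³ / 0.2016 mm² = 346000 / 0.2016 = 1716269.8 mm.
Time extruding = 1716269.8 / 128, so 13408.4 s.
Number of layers: 217 / 0.24 → 905 (rounded up).
Non-print overhead = 905 × 0.64, so 579.2 s.
Altogether 13408.4 + 579.2 = 13987.6 s, i.e. 3.89 hours.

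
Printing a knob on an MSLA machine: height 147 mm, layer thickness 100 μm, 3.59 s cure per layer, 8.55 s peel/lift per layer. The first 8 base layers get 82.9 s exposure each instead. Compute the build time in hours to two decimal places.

5.13 hours

Layers = ⌈147/0.1⌉ = 1470.
Burn-in layers: 8 × (82.9 + 8.55) → 731.6 s.
Remaining layers: 1462 × (3.59 + 8.55) → 17748.68 s.
Sum: 731.6 + 17748.68 = 18480.28 s → 5.13 hours.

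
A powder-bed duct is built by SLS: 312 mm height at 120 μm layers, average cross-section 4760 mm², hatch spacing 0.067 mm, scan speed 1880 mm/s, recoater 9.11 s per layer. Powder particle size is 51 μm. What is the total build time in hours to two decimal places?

33.87 hours

Layer count = ceil(312 / 0.12) = 2600.
Scan path per layer = 4760 / 0.067, so 71044.8 mm.
Laser time per layer = 71044.8 / 1880, so 37.7898 s.
Layer cycle = 37.7898 + 9.11 = 46.8998 s.
Build time = 2600 × 46.8998 = 121939.48 s = 33.87 hours.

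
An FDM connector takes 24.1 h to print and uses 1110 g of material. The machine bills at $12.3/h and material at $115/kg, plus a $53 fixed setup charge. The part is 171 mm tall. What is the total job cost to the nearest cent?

Machine cost = 12.3 × 24.1 = $296.43.
Feedstock cost = 115 × 1110/1000, so $127.65.
Total = 296.43 + 127.65 + 53 = $477.08.

$477.08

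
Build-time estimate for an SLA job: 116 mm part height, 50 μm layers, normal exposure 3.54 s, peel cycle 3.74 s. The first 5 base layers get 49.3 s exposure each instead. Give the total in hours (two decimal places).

4.76 hours

Layer count = ceil(116 / 0.05) = 2320.
Bottom layers = 5 × (49.3 + 3.74), so 265.2 s.
Remaining layers = 2315 × (3.54 + 3.74), so 16853.2 s.
Total = 265.2 + 16853.2 = 17118.4 s = 4.76 hours.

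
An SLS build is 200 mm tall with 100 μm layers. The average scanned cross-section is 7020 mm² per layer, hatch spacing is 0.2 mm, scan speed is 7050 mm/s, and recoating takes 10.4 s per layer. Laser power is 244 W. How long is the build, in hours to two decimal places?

Layer count = ceil(200 / 0.1) = 2000.
Scan path per layer = 7020 / 0.2, so 35100 mm.
Per-layer scan time: 35100 / 7050 → 4.9787 s.
Layer cycle = 4.9787 + 10.4, so 15.3787 s.
2000 layers × 15.3787 s/layer = 30757.4 s, i.e. 8.54 hours.

8.54 hours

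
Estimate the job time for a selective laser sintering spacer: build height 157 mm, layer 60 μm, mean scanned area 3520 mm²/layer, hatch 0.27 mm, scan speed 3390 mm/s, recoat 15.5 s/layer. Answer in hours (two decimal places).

Layer count = ceil(157 / 0.06) = 2617.
Hatch length per layer: 3520 / 0.27 → 13037 mm.
Laser time per layer = 13037 / 3390, so 3.8457 s.
Layer cycle = 3.8457 + 15.5, so 19.3457 s.
2617 layers × 19.3457 s/layer = 50627.6969 s, i.e. 14.06 hours.

14.06 hours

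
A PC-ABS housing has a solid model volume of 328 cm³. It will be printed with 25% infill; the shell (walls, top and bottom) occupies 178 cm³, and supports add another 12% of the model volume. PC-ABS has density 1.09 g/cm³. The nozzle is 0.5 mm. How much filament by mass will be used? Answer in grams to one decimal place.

277.8 g

Volume inside the shell = 328 − 178, so 150 cm³.
Infill deposited: 0.25 × 150 → 37.5 cm³.
Support: 0.12 × 328 → 39.36 cm³.
Total printed volume = 178 + 37.5 + 39.36, so 254.86 cm³.
Mass = 254.86 × 1.09 = 277.7974 g.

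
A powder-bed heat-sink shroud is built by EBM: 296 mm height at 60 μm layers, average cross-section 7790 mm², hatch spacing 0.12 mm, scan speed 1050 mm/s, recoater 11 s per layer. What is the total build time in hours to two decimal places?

99.81 hours

Number of layers: 296 / 0.06 → 4934 (rounded up).
Per-layer scan distance: 7790 / 0.12 → 64916.7 mm.
Scan time per layer = 64916.7 / 1050 = 61.8254 s.
Layer cycle: 61.8254 + 11 → 72.8254 s.
Total: 4934 × 72.8254 s = 359320.5236 s → 99.81 hours.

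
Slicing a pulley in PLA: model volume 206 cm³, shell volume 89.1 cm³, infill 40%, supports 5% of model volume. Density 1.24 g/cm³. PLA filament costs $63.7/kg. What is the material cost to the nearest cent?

Interior volume = 206 − 89.1 = 116.9 cm³.
Deposited infill = 0.40 × 116.9, so 46.76 cm³.
Support = 0.05 × 206 = 10.3 cm³.
Total printed volume = 89.1 + 46.76 + 10.3 = 146.16 cm³.
Mass = 146.16 × 1.24, so 181.2384 g.
At $63.7/kg: 181.2384/1000 × 63.7 = $11.54.

$11.54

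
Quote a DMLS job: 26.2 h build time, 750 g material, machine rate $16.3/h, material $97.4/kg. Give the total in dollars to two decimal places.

Machine cost: 16.3 × 26.2 → $427.06.
Material charge: 97.4 × 750/1000 → $73.05.
Total = 427.06 + 73.05 = $500.11.

$500.11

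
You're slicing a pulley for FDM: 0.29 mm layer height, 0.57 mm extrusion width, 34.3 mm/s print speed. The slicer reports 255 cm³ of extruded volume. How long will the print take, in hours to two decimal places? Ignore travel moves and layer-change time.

12.49 hours

Bead cross-section = 0.29 × 0.57 = 0.1653 mm².
Toolpath length = 255 cm³ / 0.1653 mm² = 255000 / 0.1653 = 1542649.7 mm.
Time extruding = 1542649.7 / 34.3 = 44975.2 s.
44975.2 s = 12.49 hours.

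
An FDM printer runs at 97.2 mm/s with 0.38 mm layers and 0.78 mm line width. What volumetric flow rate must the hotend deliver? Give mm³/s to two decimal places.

Extrusion cross-section = 0.38 × 0.78, so 0.2964 mm².
Volumetric flow = 97.2 × 0.2964 = 28.81 mm³/s.

28.81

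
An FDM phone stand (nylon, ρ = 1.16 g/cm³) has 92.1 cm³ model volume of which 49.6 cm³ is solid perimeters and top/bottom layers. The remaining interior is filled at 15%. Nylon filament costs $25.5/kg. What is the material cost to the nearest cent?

Infill region: 92.1 − 49.6 → 42.5 cm³.
Infill deposited = 0.15 × 42.5, so 6.375 cm³.
Deposited volume = 49.6 + 6.375, so 55.975 cm³.
Mass = 55.975 × 1.16 = 64.931 g.
At $25.5/kg: 64.931/1000 × 25.5 = $1.66.

$1.66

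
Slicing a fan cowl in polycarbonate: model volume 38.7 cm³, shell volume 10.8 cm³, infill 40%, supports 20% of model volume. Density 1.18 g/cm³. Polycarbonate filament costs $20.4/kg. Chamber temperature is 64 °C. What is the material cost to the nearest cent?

Interior volume = 38.7 − 10.8, so 27.9 cm³.
Deposited infill = 0.40 × 27.9, so 11.16 cm³.
Support = 0.20 × 38.7, so 7.74 cm³.
Total extruded = 10.8 + 11.16 + 7.74, so 29.7 cm³.
Mass = 29.7 × 1.18 = 35.046 g.
At $20.4/kg: 35.046/1000 × 20.4 = $0.71.

$0.71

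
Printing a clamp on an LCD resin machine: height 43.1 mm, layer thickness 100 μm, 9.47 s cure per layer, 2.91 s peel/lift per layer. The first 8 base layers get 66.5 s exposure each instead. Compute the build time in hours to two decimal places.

Layers = ⌈43.1/0.1⌉ = 431.
Burn-in layers: 8 × (66.5 + 2.91) → 555.28 s.
Remaining layers = 423 × (9.47 + 2.91) = 5236.74 s.
Sum: 555.28 + 5236.74 = 5792.02 s → 1.61 hours.

1.61 hours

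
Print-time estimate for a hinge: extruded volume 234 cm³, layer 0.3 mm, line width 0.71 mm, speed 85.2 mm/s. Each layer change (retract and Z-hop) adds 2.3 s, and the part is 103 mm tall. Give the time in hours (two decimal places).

Bead cross-section = 0.3 × 0.71 = 0.213 mm².
Total extruded path = 234000/0.213 = 1098591.5 mm.
Time extruding: 1098591.5 / 85.2 → 12894.3 s.
Layer count = ceil(103 / 0.3) = 344.
Layer-change overhead: 344 × 2.3 → 791.2 s.
Total = 12894.3 + 791.2 = 13685.5 s = 3.80 hours.

3.80 hours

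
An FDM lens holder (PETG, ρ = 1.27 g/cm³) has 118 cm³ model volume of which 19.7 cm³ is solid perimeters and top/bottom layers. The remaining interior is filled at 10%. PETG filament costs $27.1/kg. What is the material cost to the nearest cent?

$1.02

Interior volume = 118 − 19.7 = 98.3 cm³.
Infill deposited: 0.10 × 98.3 → 9.83 cm³.
Total extruded = 19.7 + 9.83 = 29.53 cm³.
Mass = 29.53 × 1.27, so 37.5031 g.
Cost = 37.5031 g / 1000 × $27.1/kg = $1.02.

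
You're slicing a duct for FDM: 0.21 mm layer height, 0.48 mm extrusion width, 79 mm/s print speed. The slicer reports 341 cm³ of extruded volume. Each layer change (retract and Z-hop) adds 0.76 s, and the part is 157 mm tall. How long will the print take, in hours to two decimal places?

12.05 hours

Bead cross-section = 0.21 × 0.48, so 0.1008 mm².
Path length: 341000 mm³ / 0.1008 mm² → 3382936.5 mm.
Print-move time = 3382936.5 / 79 = 42822 s.
Layer count = ceil(157 / 0.21) = 748.
Z-hop total = 748 × 0.76 = 568.48 s.
Total = 42822 + 568.48 = 43390.48 s = 12.05 hours.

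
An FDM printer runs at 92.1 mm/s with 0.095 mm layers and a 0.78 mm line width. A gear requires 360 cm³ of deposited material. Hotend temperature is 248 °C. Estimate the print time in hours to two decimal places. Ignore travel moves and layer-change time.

14.65 hours

Bead cross-section = 0.095 × 0.78, so 0.0741 mm².
Toolpath length = 360 cm³ / 0.0741 mm² = 360000 / 0.0741 = 4858299.6 mm.
Extrusion time = 4858299.6 / 92.1, so 52750.3 s.
In the requested units: 52750.3 s = 14.65 hours.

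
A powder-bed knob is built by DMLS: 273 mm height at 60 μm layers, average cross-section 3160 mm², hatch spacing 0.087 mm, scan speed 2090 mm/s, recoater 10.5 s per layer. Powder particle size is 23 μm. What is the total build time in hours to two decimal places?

Layers = ⌈273/0.06⌉ = 4550.
Scan path per layer: 3160 / 0.087 → 36321.8 mm.
Per-layer scan time: 36321.8 / 2090 → 17.3789 s.
Layer cycle = 17.3789 + 10.5, so 27.8789 s.
Total: 4550 × 27.8789 s = 126848.995 s → 35.24 hours.

35.24 hours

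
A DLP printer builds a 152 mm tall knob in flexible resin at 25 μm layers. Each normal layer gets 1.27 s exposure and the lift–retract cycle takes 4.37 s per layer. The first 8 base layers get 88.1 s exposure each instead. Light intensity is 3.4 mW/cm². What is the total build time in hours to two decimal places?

9.72 hours

Number of layers: 152 / 0.025 → 6080 (rounded up).
Base layers = 8 × (88.1 + 4.37) = 739.76 s.
Remaining layers = 6072 × (1.27 + 4.37), so 34246.08 s.
Total = 739.76 + 34246.08 = 34985.84 s = 9.72 hours.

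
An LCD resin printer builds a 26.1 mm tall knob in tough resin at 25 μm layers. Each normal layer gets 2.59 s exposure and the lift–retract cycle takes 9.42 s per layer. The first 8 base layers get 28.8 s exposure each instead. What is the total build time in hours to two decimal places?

3.54 hours

Number of layers: 26.1 / 0.025 → 1044 (rounded up).
Base layers = 8 × (28.8 + 9.42) = 305.76 s.
Normal layers = 1036 × (2.59 + 9.42) = 12442.36 s.
Total = 305.76 + 12442.36 = 12748.12 s = 3.54 hours.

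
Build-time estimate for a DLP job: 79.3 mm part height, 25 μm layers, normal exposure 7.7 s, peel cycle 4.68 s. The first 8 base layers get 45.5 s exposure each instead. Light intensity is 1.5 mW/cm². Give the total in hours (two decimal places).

Layers = ⌈79.3/0.025⌉ = 3172.
Burn-in layers = 8 × (45.5 + 4.68), so 401.44 s.
Remaining layers: 3164 × (7.7 + 4.68) → 39170.32 s.
Sum: 401.44 + 39170.32 = 39571.76 s → 10.99 hours.

10.99 hours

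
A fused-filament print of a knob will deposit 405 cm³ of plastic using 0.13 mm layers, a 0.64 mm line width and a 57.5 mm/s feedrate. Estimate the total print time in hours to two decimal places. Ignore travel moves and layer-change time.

23.52 hours

Extrusion cross-section = 0.13 × 0.64, so 0.0832 mm².
Toolpath length = 405 cm³ / 0.0832 mm² = 405000 / 0.0832 = 4867788.5 mm.
Print-move time = 4867788.5 / 57.5, so 84657.2 s.
84657.2 s = 23.52 hours.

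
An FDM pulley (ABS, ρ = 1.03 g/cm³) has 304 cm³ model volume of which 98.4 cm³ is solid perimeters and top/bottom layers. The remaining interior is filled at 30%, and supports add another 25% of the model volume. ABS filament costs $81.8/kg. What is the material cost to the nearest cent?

Volume inside the shell = 304 − 98.4, so 205.6 cm³.
Infill volume = 0.30 × 205.6, so 61.68 cm³.
Support = 0.25 × 304 = 76 cm³.
Total extruded = 98.4 + 61.68 + 76, so 236.08 cm³.
Mass = 236.08 × 1.03 = 243.1624 g.
Cost = 243.1624 g / 1000 × $81.8/kg = $19.89.

$19.89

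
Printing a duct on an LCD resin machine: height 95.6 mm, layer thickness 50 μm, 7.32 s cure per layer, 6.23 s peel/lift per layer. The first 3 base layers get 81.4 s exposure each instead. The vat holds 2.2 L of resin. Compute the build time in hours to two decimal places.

7.26 hours

Layers = ⌈95.6/0.05⌉ = 1912.
Base layers = 3 × (81.4 + 6.23), so 262.89 s.
Regular layers: 1909 × (7.32 + 6.23) → 25866.95 s.
Total = 262.89 + 25866.95 = 26129.84 s = 7.26 hours.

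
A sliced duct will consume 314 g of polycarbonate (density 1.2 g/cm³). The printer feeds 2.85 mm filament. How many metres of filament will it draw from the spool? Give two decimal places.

Extruded volume: 314/1.2 = 261.6667 cm³ (261666.7 mm³).
Filament cross-section = π × (2.85/2)² = 6.3794 mm².
Length = 261666.7 / 6.3794 = 41017.45 mm = 41.02 m.

41.02 m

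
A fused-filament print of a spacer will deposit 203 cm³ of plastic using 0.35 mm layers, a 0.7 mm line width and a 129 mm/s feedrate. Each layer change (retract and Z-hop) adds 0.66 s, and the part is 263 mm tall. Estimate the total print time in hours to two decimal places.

Extrusion cross-section: 0.35 × 0.7 → 0.245 mm².
Path length: 203000 mm³ / 0.245 mm² → 828571.4 mm.
Time extruding = 828571.4 / 129 = 6423 s.
Layers = ⌈263/0.35⌉ = 752.
Z-hop total = 752 × 0.66 = 496.32 s.
Altogether 6423 + 496.32 = 6919.32 s, i.e. 1.92 hours.

1.92 hours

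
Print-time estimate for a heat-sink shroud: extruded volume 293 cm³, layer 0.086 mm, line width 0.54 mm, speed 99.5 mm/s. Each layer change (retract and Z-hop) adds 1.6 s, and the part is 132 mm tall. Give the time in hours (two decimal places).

18.30 hours

Bead cross-section = 0.086 × 0.54, so 0.04644 mm².
Toolpath length = 293 cm³ / 0.04644 mm² = 293000 / 0.04644 = 6309216.2 mm.
Time extruding: 6309216.2 / 99.5 → 63409.2 s.
Number of layers: 132 / 0.086 → 1535 (rounded up).
Z-hop total = 1535 × 1.6, so 2456 s.
Total = 63409.2 + 2456 = 65865.2 s = 18.30 hours.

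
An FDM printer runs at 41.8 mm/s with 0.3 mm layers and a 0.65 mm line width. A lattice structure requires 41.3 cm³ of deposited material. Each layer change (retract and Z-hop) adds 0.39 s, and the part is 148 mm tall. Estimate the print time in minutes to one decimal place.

Line area = 0.3 × 0.65 = 0.195 mm².
Path length: 41300 mm³ / 0.195 mm² → 211794.9 mm.
Time extruding: 211794.9 / 41.8 → 5066.9 s.
Layer count = ceil(148 / 0.3) = 494.
Layer-change overhead: 494 × 0.39 → 192.66 s.
Total = 5066.9 + 192.66 = 5259.56 s = 87.7 minutes.

87.7 minutes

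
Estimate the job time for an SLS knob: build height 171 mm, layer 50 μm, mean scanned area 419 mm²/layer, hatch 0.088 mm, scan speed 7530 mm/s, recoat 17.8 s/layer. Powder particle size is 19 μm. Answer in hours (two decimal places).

17.51 hours

Number of layers: 171 / 0.05 → 3420 (rounded up).
Per-layer scan distance = 419 / 0.088, so 4761.4 mm.
Per-layer scan time = 4761.4 / 7530 = 0.6323 s.
Per-layer time: 0.6323 + 17.8 → 18.4323 s.
3420 layers × 18.4323 s/layer = 63038.466 s, i.e. 17.51 hours.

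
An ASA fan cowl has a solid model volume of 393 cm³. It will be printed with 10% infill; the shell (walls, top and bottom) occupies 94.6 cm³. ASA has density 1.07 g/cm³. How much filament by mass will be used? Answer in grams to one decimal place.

133.2 g

Volume inside the shell = 393 − 94.6, so 298.4 cm³.
Infill deposited: 0.10 × 298.4 → 29.84 cm³.
Total printed volume = 94.6 + 29.84, so 124.44 cm³.
Mass = 124.44 × 1.07 = 133.1508 g.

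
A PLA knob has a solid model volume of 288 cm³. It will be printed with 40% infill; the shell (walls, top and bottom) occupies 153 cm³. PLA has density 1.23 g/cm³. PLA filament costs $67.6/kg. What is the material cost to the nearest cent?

$17.21

Volume inside the shell = 288 − 153, so 135 cm³.
Deposited infill = 0.40 × 135, so 54 cm³.
Deposited volume = 153 + 54 = 207 cm³.
Mass = 207 × 1.23, so 254.61 g.
Cost = 254.61 g / 1000 × $67.6/kg = $17.21.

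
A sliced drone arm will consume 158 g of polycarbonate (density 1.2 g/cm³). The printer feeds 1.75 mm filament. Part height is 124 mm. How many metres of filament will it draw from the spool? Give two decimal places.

Extruded volume: 158/1.2 = 131.6667 cm³ (131666.7 mm³).
Filament cross-section = π × (1.75/2)² = 2.4053 mm².
L = V/A = 131666.7/2.4053 = 54740.24 mm → 54.74 m.

54.74 m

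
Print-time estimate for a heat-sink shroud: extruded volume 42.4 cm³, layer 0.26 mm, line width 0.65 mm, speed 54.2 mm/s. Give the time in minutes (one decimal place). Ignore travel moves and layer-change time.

Bead cross-section = 0.26 × 0.65 = 0.169 mm².
Toolpath length = 42.4 cm³ / 0.169 mm² = 42400 / 0.169 = 250887.6 mm.
Time extruding = 250887.6 / 54.2, so 4628.9 s.
Converting: 4628.9 s = 77.1 minutes.

77.1 minutes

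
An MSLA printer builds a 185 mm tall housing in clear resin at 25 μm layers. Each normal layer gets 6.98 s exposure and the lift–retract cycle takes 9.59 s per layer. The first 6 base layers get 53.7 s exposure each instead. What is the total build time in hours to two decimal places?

34.14 hours

Layers = ⌈185/0.025⌉ = 7400.
Bottom layers = 6 × (53.7 + 9.59), so 379.74 s.
Remaining layers: 7394 × (6.98 + 9.59) → 122518.58 s.
Sum: 379.74 + 122518.58 = 122898.32 s → 34.14 hours.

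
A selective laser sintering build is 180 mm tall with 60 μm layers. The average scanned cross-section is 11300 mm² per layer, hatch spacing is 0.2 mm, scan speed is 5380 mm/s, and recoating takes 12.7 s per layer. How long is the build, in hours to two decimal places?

Layers = ⌈180/0.06⌉ = 3000.
Scan path per layer = 11300 / 0.2 = 56500 mm.
Scan time per layer = 56500 / 5380, so 10.5019 s.
Layer cycle = 10.5019 + 12.7, so 23.2019 s.
Total: 3000 × 23.2019 s = 69605.7 s → 19.33 hours.

19.33 hours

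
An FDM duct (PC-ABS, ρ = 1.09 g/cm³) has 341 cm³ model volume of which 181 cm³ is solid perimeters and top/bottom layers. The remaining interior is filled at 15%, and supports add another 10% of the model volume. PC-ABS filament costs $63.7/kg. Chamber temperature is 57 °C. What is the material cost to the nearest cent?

Infill region = 341 − 181, so 160 cm³.
Infill volume: 0.15 × 160 → 24 cm³.
Support = 0.10 × 341 = 34.1 cm³.
Total extruded: 181 + 24 + 34.1 → 239.1 cm³.
Mass = 239.1 × 1.09 = 260.619 g.
At $63.7/kg: 260.619/1000 × 63.7 = $16.60.

$16.60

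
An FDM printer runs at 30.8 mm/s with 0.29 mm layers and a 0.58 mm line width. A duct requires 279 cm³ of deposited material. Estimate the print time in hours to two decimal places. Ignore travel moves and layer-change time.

14.96 hours

Line area = 0.29 × 0.58 = 0.1682 mm².
Toolpath length = 279 cm³ / 0.1682 mm² = 279000 / 0.1682 = 1658739.6 mm.
Print-move time = 1658739.6 / 30.8 = 53855.2 s.
That's 53855.2 s → 14.96 hours.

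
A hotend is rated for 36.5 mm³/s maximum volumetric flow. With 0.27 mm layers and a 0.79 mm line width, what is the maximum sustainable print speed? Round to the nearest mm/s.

Extrusion cross-section = 0.27 × 0.79, so 0.2133 mm².
v_max = Q/A = 36.5/0.2133 = 171.12 mm/s → 171 mm/s.

171 mm/s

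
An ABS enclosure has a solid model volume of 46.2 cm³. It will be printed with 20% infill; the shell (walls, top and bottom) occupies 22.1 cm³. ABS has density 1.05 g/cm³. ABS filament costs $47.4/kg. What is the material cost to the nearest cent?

$1.34

Interior volume = 46.2 − 22.1 = 24.1 cm³.
Deposited infill: 0.20 × 24.1 → 4.82 cm³.
Total printed volume = 22.1 + 4.82 = 26.92 cm³.
Mass = 26.92 × 1.05, so 28.266 g.
At $47.4/kg: 28.266/1000 × 47.4 = $1.34.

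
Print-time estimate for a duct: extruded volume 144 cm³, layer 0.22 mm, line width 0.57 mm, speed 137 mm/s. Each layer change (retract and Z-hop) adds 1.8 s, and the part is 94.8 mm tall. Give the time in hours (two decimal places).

2.54 hours

Extrusion cross-section = 0.22 × 0.57, so 0.1254 mm².
Path length: 144000 mm³ / 0.1254 mm² → 1148325.4 mm.
Print-move time: 1148325.4 / 137 → 8381.9 s.
Layer count = ceil(94.8 / 0.22) = 431.
Z-hop total = 431 × 1.8 = 775.8 s.
Total = 8381.9 + 775.8 = 9157.7 s = 2.54 hours.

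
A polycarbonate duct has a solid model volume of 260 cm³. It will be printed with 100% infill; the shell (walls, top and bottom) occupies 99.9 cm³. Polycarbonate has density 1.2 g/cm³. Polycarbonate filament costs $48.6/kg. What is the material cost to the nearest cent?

Interior volume = 260 − 99.9, so 160.1 cm³.
Infill deposited = 1.00 × 160.1, so 160.1 cm³.
Deposited volume: 99.9 + 160.1 → 260 cm³.
Mass = 260 × 1.2 = 312 g.
At $48.6/kg: 312/1000 × 48.6 = $15.16.

$15.16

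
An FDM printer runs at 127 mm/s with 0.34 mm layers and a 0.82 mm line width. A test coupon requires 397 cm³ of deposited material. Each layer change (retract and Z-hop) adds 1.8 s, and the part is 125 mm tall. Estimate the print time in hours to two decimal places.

3.30 hours

Line area = 0.34 × 0.82, so 0.2788 mm².
Toolpath length = 397 cm³ / 0.2788 mm² = 397000 / 0.2788 = 1423959.8 mm.
Extrusion time = 1423959.8 / 127 = 11212.3 s.
Number of layers: 125 / 0.34 → 368 (rounded up).
Non-print overhead: 368 × 1.8 → 662.4 s.
Total = 11212.3 + 662.4 = 11874.7 s = 3.30 hours.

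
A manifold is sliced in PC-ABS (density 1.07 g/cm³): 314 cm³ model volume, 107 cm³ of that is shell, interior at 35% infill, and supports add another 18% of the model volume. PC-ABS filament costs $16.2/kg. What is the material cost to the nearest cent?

$4.09

Infill region = 314 − 107, so 207 cm³.
Infill deposited = 0.35 × 207, so 72.45 cm³.
Support: 0.18 × 314 → 56.52 cm³.
Total extruded: 107 + 72.45 + 56.52 → 235.97 cm³.
Mass: 235.97 × 1.07 → 252.4879 g.
Cost = 252.4879 g / 1000 × $16.2/kg = $4.09.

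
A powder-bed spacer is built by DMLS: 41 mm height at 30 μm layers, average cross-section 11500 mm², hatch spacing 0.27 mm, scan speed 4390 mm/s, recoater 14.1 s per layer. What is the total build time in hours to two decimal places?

9.04 hours

Number of layers: 41 / 0.03 → 1367 (rounded up).
Hatch length per layer: 11500 / 0.27 → 42592.6 mm.
Laser time per layer: 42592.6 / 4390 → 9.7022 s.
Per-layer time = 9.7022 + 14.1, so 23.8022 s.
Total: 1367 × 23.8022 s = 32537.6074 s → 9.04 hours.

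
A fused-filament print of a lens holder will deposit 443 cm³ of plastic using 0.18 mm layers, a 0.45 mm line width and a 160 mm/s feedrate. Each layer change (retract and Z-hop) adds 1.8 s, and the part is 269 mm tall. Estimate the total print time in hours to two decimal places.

Extrusion cross-section = 0.18 × 0.45, so 0.081 mm².
Total extruded path = 443000/0.081 = 5469135.8 mm.
Extrusion time: 5469135.8 / 160 → 34182.1 s.
Number of layers: 269 / 0.18 → 1495 (rounded up).
Non-print overhead = 1495 × 1.8 = 2691 s.
Altogether 34182.1 + 2691 = 36873.1 s, i.e. 10.24 hours.

10.24 hours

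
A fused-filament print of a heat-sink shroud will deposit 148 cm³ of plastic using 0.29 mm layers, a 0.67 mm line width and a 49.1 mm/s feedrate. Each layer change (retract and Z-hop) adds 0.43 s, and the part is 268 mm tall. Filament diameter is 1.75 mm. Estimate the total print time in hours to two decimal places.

4.42 hours

Bead cross-section: 0.29 × 0.67 → 0.1943 mm².
Total extruded path = 148000/0.1943 = 761708.7 mm.
Print-move time: 761708.7 / 49.1 → 15513.4 s.
Layers = ⌈268/0.29⌉ = 925.
Non-print overhead = 925 × 0.43, so 397.75 s.
Altogether 15513.4 + 397.75 = 15911.15 s, i.e. 4.42 hours.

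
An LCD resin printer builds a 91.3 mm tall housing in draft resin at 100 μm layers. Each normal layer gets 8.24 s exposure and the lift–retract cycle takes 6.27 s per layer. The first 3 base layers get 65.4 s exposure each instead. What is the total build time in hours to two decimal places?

3.73 hours

Number of layers: 91.3 / 0.1 → 913 (rounded up).
Burn-in layers = 3 × (65.4 + 6.27) = 215.01 s.
Remaining layers: 910 × (8.24 + 6.27) → 13204.1 s.
Sum: 215.01 + 13204.1 = 13419.11 s → 3.73 hours.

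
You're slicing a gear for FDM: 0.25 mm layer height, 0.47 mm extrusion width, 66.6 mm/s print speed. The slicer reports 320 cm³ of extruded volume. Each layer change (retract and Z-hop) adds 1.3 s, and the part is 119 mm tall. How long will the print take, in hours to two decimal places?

11.53 hours

Bead cross-section = 0.25 × 0.47 = 0.1175 mm².
Total extruded path = 320000/0.1175 = 2723404.3 mm.
Print-move time = 2723404.3 / 66.6, so 40892 s.
Layers = ⌈119/0.25⌉ = 476.
Layer-change overhead = 476 × 1.3, so 618.8 s.
Altogether 40892 + 618.8 = 41510.8 s, i.e. 11.53 hours.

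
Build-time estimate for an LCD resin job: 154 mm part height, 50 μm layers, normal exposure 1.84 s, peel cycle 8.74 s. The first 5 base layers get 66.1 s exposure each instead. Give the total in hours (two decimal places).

Number of layers: 154 / 0.05 → 3080 (rounded up).
Burn-in layers = 5 × (66.1 + 8.74) = 374.2 s.
Remaining layers: 3075 × (1.84 + 8.74) → 32533.5 s.
Total = 374.2 + 32533.5 = 32907.7 s = 9.14 hours.

9.14 hours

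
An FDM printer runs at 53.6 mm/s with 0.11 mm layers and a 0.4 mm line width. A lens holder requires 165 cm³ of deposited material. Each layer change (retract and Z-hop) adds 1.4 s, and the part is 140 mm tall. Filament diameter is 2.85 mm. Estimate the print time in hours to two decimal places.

Bead cross-section = 0.11 × 0.4 = 0.044 mm².
Toolpath length = 165 cm³ / 0.044 mm² = 165000 / 0.044 = 3750000 mm.
Print-move time = 3750000 / 53.6 = 69962.7 s.
Layers = ⌈140/0.11⌉ = 1273.
Layer-change overhead = 1273 × 1.4, so 1782.2 s.
Total = 69962.7 + 1782.2 = 71744.9 s = 19.93 hours.

19.93 hours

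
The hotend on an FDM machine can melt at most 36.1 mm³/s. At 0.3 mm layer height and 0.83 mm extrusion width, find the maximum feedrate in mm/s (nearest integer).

145 mm/s

Bead cross-section = 0.3 × 0.83 = 0.249 mm².
v_max = Q/A = 36.1/0.249 = 144.98 mm/s → 145 mm/s.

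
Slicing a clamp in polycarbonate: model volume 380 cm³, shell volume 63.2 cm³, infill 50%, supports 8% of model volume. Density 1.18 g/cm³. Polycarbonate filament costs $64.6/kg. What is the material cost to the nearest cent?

$19.21

Infill region = 380 − 63.2, so 316.8 cm³.
Infill deposited = 0.50 × 316.8 = 158.4 cm³.
Support = 0.08 × 380 = 30.4 cm³.
Deposited volume = 63.2 + 158.4 + 30.4, so 252 cm³.
Mass: 252 × 1.18 → 297.36 g.
At $64.6/kg: 297.36/1000 × 64.6 = $19.21.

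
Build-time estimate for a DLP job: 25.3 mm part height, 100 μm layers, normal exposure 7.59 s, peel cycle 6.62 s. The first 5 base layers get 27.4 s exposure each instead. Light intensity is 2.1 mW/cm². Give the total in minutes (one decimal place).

61.6 minutes

Layer count = ceil(25.3 / 0.1) = 253.
Base layers: 5 × (27.4 + 6.62) → 170.1 s.
Normal layers = 248 × (7.59 + 6.62), so 3524.08 s.
Sum: 170.1 + 3524.08 = 3694.18 s → 61.6 minutes.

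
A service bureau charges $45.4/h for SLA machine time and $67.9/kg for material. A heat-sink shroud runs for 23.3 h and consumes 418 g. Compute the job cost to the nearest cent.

Machine cost: 45.4 × 23.3 → $1057.82.
Feedstock cost: 67.9 × 418/1000 → $28.3822.
Job cost: 1057.82 + 28.3822 = 1086.2022 ≈ $1086.20.

$1086.20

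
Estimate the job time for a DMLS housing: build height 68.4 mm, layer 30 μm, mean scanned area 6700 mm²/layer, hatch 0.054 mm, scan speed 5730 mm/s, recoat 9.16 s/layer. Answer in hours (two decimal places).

19.52 hours

Layers = ⌈68.4/0.03⌉ = 2280.
Hatch length per layer = 6700 / 0.054, so 124074.1 mm.
Per-layer scan time: 124074.1 / 5730 → 21.6534 s.
Layer cycle = 21.6534 + 9.16, so 30.8134 s.
Total: 2280 × 30.8134 s = 70254.552 s → 19.52 hours.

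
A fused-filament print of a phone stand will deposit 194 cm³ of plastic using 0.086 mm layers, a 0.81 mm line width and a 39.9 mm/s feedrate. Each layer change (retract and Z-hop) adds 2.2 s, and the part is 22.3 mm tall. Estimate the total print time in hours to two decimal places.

19.55 hours

Bead cross-section = 0.086 × 0.81, so 0.06966 mm².
Toolpath length = 194 cm³ / 0.06966 mm² = 194000 / 0.06966 = 2784955.5 mm.
Print-move time = 2784955.5 / 39.9, so 69798.4 s.
Layers = ⌈22.3/0.086⌉ = 260.
Non-print overhead = 260 × 2.2, so 572 s.
Altogether 69798.4 + 572 = 70370.4 s, i.e. 19.55 hours.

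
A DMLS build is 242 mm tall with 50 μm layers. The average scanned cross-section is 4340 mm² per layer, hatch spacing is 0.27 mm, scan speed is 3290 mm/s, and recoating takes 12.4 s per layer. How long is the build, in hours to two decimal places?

23.24 hours

Layers = ⌈242/0.05⌉ = 4840.
Scan path per layer = 4340 / 0.27, so 16074.1 mm.
Scan time per layer = 16074.1 / 3290, so 4.8857 s.
Layer cycle = 4.8857 + 12.4 = 17.2857 s.
Total: 4840 × 17.2857 s = 83662.788 s → 23.24 hours.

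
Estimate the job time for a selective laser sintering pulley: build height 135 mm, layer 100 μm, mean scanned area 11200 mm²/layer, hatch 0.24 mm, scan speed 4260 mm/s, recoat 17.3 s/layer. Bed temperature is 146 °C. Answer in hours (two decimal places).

10.60 hours

Number of layers: 135 / 0.1 → 1350 (rounded up).
Hatch length per layer = 11200 / 0.24 = 46666.7 mm.
Per-layer scan time = 46666.7 / 4260, so 10.9546 s.
Layer cycle = 10.9546 + 17.3 = 28.2546 s.
1350 layers × 28.2546 s/layer = 38143.71 s, i.e. 10.60 hours.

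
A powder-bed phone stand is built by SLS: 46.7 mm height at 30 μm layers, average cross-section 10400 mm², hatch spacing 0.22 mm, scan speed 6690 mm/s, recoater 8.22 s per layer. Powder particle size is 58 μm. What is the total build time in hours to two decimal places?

Layers = ⌈46.7/0.03⌉ = 1557.
Hatch length per layer = 10400 / 0.22 = 47272.7 mm.
Per-layer scan time = 47272.7 / 6690, so 7.0662 s.
Time per layer = 7.0662 + 8.22, so 15.2862 s.
Build time = 1557 × 15.2862 = 23800.6134 s = 6.61 hours.

6.61 hours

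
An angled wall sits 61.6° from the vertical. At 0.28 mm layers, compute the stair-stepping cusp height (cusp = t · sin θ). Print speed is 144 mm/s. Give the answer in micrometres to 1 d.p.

Cusp = layer height × sin(61.6°) = 0.28 × 0.8796 = 0.246288 mm = 246.3 μm.

246.3 μm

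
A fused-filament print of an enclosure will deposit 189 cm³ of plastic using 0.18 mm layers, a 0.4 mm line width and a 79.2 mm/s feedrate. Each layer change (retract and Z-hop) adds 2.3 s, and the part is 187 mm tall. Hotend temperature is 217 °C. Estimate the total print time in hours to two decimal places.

9.87 hours

Extrusion cross-section = 0.18 × 0.4, so 0.072 mm².
Total extruded path = 189000/0.072 = 2625000 mm.
Print-move time: 2625000 / 79.2 → 33143.9 s.
Number of layers: 187 / 0.18 → 1039 (rounded up).
Layer-change overhead = 1039 × 2.3, so 2389.7 s.
Total = 33143.9 + 2389.7 = 35533.6 s = 9.87 hours.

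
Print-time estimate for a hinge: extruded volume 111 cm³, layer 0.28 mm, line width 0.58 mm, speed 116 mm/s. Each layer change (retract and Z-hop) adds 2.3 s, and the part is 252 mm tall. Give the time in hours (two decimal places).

2.21 hours

Line area = 0.28 × 0.58 = 0.1624 mm².
Path length: 111000 mm³ / 0.1624 mm² → 683497.5 mm.
Time extruding = 683497.5 / 116 = 5892.2 s.
Layers = ⌈252/0.28⌉ = 900.
Z-hop total = 900 × 2.3, so 2070 s.
Altogether 5892.2 + 2070 = 7962.2 s, i.e. 2.21 hours.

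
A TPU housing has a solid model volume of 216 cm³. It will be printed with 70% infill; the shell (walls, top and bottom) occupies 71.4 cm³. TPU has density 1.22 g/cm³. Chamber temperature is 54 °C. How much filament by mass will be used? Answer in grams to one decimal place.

Volume inside the shell: 216 − 71.4 → 144.6 cm³.
Infill volume = 0.70 × 144.6, so 101.22 cm³.
Deposited volume = 71.4 + 101.22 = 172.62 cm³.
Mass = 172.62 × 1.22 = 210.5964 g.

210.6 g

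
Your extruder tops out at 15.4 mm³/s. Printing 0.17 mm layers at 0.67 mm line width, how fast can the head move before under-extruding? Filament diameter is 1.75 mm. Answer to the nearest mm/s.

135 mm/s

A: 0.17 × 0.67 → 0.1139 mm².
v_max = Q/A = 15.4/0.1139 = 135.21 mm/s → 135 mm/s.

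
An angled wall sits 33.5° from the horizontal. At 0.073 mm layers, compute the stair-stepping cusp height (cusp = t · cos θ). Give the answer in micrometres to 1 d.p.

cos(33.5°) = 0.8339, so cusp = 0.073 × 0.8339 = 0.060875 mm → 60.9 μm.

60.9 μm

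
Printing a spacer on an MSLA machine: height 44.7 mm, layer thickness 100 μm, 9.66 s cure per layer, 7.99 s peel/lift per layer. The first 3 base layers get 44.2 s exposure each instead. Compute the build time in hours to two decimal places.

2.22 hours

Layers = ⌈44.7/0.1⌉ = 447.
Base layers: 3 × (44.2 + 7.99) → 156.57 s.
Remaining layers = 444 × (9.66 + 7.99), so 7836.6 s.
Sum: 156.57 + 7836.6 = 7993.17 s → 2.22 hours.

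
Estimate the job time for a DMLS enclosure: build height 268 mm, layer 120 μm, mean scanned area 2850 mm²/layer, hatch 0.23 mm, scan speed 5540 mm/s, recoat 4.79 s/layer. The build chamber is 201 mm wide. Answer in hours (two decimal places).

4.36 hours

Layers = ⌈268/0.12⌉ = 2234.
Scan path per layer: 2850 / 0.23 → 12391.3 mm.
Per-layer scan time: 12391.3 / 5540 → 2.2367 s.
Per-layer time = 2.2367 + 4.79, so 7.0267 s.
Total: 2234 × 7.0267 s = 15697.6478 s → 4.36 hours.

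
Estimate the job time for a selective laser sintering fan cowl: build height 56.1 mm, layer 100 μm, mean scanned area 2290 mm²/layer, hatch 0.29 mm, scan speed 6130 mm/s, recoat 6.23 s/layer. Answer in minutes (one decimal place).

Layers = ⌈56.1/0.1⌉ = 561.
Scan path per layer = 2290 / 0.29 = 7896.6 mm.
Scan time per layer: 7896.6 / 6130 → 1.2882 s.
Time per layer = 1.2882 + 6.23, so 7.5182 s.
Build time = 561 × 7.5182 = 4217.7102 s = 70.3 minutes.

70.3 minutes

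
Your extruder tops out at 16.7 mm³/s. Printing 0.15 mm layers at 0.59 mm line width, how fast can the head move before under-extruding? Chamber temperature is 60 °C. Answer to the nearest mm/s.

189 mm/s

A = 0.15 × 0.59 = 0.0885 mm².
v_max = Q/A = 16.7/0.0885 = 188.70 mm/s → 189 mm/s.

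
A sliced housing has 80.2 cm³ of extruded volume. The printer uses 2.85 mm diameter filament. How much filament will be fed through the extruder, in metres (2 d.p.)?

12.57 m

A = π r² = π × 1.425² = 6.3794 mm².
L = 80200 mm³ / 6.3794 mm² = 12571.72 mm, i.e. 12.57 m.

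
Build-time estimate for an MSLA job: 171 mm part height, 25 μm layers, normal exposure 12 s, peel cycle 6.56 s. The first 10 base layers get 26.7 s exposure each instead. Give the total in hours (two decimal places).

Layer count = ceil(171 / 0.025) = 6840.
Burn-in layers: 10 × (26.7 + 6.56) → 332.6 s.
Remaining layers: 6830 × (12 + 6.56) → 126764.8 s.
Total = 332.6 + 126764.8 = 127097.4 s = 35.30 hours.

35.30 hours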